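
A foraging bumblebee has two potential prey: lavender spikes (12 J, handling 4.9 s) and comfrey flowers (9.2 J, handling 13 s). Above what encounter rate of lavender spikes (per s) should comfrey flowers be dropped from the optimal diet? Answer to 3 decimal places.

0.083 per s

The zero-one rule: include comfrey flowers iff E₂/h₂ > λE₁/(1+λh₁). Equality gives the switch point.
λE₁h₂ = E₂ + λE₂h₁ ⇒ λ = E₂/(E₁h₂ − E₂h₁) = 9.2/(156 − 45.08) = 0.08294 per s.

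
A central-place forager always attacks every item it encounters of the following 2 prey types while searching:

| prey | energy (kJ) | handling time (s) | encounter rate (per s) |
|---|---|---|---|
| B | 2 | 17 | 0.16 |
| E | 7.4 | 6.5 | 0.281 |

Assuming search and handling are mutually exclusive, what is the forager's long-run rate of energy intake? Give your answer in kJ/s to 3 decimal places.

0.433 kJ/s

R = (0.16×2 + 0.281×7.4) / (1 + 0.16×17 + 0.281×6.5) = 2.399/5.546 = 0.4326 kJ/s.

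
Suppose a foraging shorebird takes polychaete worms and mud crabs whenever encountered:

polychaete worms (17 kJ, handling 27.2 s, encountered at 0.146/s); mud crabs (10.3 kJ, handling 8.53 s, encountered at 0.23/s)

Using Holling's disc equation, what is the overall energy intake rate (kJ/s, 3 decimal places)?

Energy encountered per unit search time: 0.146×17 + 0.23×10.3 = 4.851 kJ/s.
Handling time per unit search time: 0.146×27.2 + 0.23×8.53 = 5.933.
Rate = 4.851/(1 + 5.933) = 0.6997 kJ/s.

0.700 kJ/s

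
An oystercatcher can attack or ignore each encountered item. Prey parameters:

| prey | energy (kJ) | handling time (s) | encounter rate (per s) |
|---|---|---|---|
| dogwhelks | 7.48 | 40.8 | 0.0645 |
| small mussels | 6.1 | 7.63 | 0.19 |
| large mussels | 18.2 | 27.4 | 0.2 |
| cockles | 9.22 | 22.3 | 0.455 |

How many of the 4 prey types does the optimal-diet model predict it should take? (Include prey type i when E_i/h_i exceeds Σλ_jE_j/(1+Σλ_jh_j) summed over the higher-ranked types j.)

Profitabilities (E/h, kJ/s): small mussels 0.799, large mussels 0.664, cockles 0.413, dogwhelks 0.183. Add prey in this order while the next type's profitability exceeds the intake rate on those already taken.
Rate on top 1: 0.4731. large mussels: 0.664 > 0.4731 → include.
Rate on top 2: 0.6052. cockles: 0.413 < 0.6052 → exclude; stop.
Optimal diet: small mussels, large mussels — 2 of 4 types.

2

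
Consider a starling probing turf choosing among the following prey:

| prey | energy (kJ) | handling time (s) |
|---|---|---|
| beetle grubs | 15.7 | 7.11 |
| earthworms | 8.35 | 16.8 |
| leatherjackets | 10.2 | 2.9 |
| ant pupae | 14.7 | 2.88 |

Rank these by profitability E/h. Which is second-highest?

Profitability E/h (kJ/s): beetle grubs = 15.7/7.11 = 2.21, earthworms = 8.35/16.8 = 0.497, leatherjackets = 10.2/2.9 = 3.52, ant pupae = 14.7/2.88 = 5.1.
Ranked: ant pupae > leatherjackets > beetle grubs > earthworms.

leatherjackets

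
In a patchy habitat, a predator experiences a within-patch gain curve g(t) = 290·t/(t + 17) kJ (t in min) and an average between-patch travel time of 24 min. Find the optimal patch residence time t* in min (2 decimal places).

Maximise g(t)/(T+t): set derivative to zero → g'(t)(T+t) = g(t).
g'(t) = 290·17/(t + 17)². Setting 290·17/(t+17)² = 290t/[(t+17)(24+t)] gives 17(24+t) = t(t+17), so t² = 17×24 = 408.
t* = √408 = 20.2 min.

20.20 min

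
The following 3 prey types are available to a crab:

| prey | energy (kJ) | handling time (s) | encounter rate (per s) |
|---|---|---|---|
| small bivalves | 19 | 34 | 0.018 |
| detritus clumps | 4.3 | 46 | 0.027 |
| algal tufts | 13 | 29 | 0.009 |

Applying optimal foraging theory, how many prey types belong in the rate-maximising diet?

Rank by E/h (kJ/s): small bivalves 0.559, algal tufts 0.448, detritus clumps 0.0935. Include each in turn until the next type's E/h falls below the running intake rate.
Rate on top 1: 0.2122. algal tufts: 0.448 > 0.2122 → include.
Rate on top 2: 0.2451. detritus clumps: 0.0935 < 0.2451 → exclude; stop.
Optimal diet: small bivalves, algal tufts — 2 of 3 types.

2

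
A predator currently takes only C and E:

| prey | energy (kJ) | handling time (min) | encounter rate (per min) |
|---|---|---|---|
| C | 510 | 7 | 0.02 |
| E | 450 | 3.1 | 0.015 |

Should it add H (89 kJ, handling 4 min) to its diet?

Yes

On C and E alone, R = ΣλE/(1+Σλh) = 16.95/1.187 = 14.29 kJ/min.
Profitability of H: 89/4 = 22.25 kJ/min.
22.25 > 14.29, so adding H raises the average — include it.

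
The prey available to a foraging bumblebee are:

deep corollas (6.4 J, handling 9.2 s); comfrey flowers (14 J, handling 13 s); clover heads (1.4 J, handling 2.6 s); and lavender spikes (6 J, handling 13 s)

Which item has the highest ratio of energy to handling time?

comfrey flowers

Profitability E/h (J/s): deep corollas = 6.4/9.2 = 0.696, comfrey flowers = 14/13 = 1.08, clover heads = 1.4/2.6 = 0.538, lavender spikes = 6/13 = 0.462.
Ranked: comfrey flowers > deep corollas > clover heads > lavender spikes.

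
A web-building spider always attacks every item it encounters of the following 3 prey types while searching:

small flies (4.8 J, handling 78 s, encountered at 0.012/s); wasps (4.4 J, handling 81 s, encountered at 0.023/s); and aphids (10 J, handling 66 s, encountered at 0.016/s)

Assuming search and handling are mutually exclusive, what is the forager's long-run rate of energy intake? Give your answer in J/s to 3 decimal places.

Energy encountered per unit search time: 0.012×4.8 + 0.023×4.4 + 0.016×10 = 0.3188 J/s.
Handling time per unit search time: 0.012×78 + 0.023×81 + 0.016×66 = 3.855.
Rate = 0.3188/(1 + 3.855) = 0.06566 J/s.

0.066 J/s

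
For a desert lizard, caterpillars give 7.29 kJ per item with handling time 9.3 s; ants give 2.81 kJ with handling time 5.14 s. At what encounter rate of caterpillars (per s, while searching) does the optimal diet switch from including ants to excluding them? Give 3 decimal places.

0.248 per s

The zero-one rule: include ants iff E₂/h₂ > λE₁/(1+λh₁). Equality gives the switch point.
λE₁h₂ = E₂ + λE₂h₁ ⇒ λ = E₂/(E₁h₂ − E₂h₁) = 2.81/(37.47 − 26.13) = 0.2478 per s.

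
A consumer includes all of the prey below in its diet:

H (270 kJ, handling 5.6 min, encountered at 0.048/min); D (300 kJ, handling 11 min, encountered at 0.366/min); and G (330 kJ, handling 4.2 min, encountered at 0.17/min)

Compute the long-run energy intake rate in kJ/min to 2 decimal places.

29.77 kJ/min

R = (0.048×270 + 0.366×300 + 0.17×330) / (1 + 0.048×5.6 + 0.366×11 + 0.17×4.2) = 178.9/6.009 = 29.77 kJ/min.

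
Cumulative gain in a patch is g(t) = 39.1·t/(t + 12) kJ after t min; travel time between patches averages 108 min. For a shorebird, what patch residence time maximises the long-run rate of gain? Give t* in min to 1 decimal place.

Maximise g(t)/(T+t): set derivative to zero → g'(t)(T+t) = g(t).
g'(t) = 39.1·12/(t + 12)². Setting 39.1·12/(t+12)² = 39.1t/[(t+12)(108+t)] gives 12(108+t) = t(t+12), so t² = 12×108 = 1296.
t* = √1296 = 36 min.

36.0 min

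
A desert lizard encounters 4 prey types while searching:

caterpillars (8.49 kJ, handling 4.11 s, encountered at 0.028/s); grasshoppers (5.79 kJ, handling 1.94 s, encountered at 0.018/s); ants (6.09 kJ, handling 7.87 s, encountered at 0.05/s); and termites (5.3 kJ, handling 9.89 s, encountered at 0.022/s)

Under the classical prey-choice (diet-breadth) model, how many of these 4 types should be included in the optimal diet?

4

E/h in descending order: grasshoppers 2.98, caterpillars 2.07, ants 0.774, termites 0.536 kJ/s. The optimal diet is the largest prefix of this list for which every included type satisfies E_i/h_i > R on the types above it.
Rate on top 1: 0.1007. caterpillars: 2.07 > 0.1007 → include.
Rate on top 2: 0.2973. ants: 0.774 > 0.2973 → include.
Rate on top 3: 0.4188. termites: 0.536 > 0.4188 → include.
Optimal diet: grasshoppers, caterpillars, ants, termites — 4 of 4 types.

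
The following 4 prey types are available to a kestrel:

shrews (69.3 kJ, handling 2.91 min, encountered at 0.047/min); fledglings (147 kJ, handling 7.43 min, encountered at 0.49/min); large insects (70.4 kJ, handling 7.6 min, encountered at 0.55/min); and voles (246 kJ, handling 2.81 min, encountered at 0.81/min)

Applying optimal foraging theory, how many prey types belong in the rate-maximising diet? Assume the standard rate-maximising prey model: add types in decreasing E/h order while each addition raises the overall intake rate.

1

E/h in descending order: voles 87.5, shrews 23.8, fledglings 19.8, large insects 9.26 kJ/min. The optimal diet is the largest prefix of this list for which every included type satisfies E_i/h_i > R on the types above it.
Rate on top 1: 60.82. shrews: 23.8 < 60.82 → exclude; stop.
Optimal diet: voles — 1 of 4 types.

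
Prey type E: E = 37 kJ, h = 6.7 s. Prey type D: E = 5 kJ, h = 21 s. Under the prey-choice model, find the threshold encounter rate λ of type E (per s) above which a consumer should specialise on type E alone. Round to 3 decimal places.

0.007 per s

Drop type D once their profitability E₂/h₂ falls below the rate achievable on type E alone: E₂/h₂ = λE₁/(1 + λh₁).
Solve for λ: λE₁h₂ = E₂(1 + λh₁) → λ(E₁h₂ − E₂h₁) = E₂ → λ = E₂/(E₁h₂ − E₂h₁).
λ = 5/(37×21 − 5×6.7) = 5/743.5 = 0.006725 per s.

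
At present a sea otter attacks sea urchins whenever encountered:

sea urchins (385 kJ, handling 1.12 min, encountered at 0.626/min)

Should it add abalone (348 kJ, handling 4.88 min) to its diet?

No

Intake rate on the current diet: R = (0.626×385) / (1 + 0.626×1.12) = 241/1.701 = 141.7 kJ/min.
Profitability of abalone: 348/4.88 = 71.31 kJ/min.
71.31 < 141.7, so adding abalone would lower the average — exclude it.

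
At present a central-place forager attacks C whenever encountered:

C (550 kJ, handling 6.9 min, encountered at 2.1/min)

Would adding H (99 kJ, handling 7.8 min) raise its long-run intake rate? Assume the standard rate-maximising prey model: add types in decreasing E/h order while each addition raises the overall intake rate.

No

Intake rate on the current diet: R = (2.1×550) / (1 + 2.1×6.9) = 1155/15.49 = 74.56 kJ/min.
Profitability of H: 99/7.8 = 12.69 kJ/min.
12.69 < 74.56, so adding H would lower the average — exclude it.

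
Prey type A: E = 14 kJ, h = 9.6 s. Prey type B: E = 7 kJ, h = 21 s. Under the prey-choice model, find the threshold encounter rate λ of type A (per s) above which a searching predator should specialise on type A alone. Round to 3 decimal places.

Drop type B once their profitability E₂/h₂ falls below the rate achievable on type A alone: E₂/h₂ = λE₁/(1 + λh₁).
Solve for λ: λE₁h₂ = E₂(1 + λh₁) → λ(E₁h₂ − E₂h₁) = E₂ → λ = E₂/(E₁h₂ − E₂h₁).
λ = 7/(14×21 − 7×9.6) = 7/226.8 = 0.03086 per s.

0.031 per s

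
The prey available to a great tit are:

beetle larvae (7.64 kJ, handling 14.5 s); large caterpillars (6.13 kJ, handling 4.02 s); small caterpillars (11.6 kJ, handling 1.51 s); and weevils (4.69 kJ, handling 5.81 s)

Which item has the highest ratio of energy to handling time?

Profitability E/h (kJ/s): beetle larvae = 7.64/14.5 = 0.527, large caterpillars = 6.13/4.02 = 1.52, small caterpillars = 11.6/1.51 = 7.68, weevils = 4.69/5.81 = 0.807.
Ranked: small caterpillars > large caterpillars > weevils > beetle larvae.

small caterpillars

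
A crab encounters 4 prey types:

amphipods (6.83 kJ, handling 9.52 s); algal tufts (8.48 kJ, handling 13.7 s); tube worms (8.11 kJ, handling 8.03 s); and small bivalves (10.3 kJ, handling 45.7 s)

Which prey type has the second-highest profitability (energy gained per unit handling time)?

amphipods

In descending order of E/h:
tube worms: 8.11/8.03 = 1.01 kJ/s
amphipods: 6.83/9.52 = 0.717 kJ/s
algal tufts: 8.48/13.7 = 0.619 kJ/s
small bivalves: 10.3/45.7 = 0.225 kJ/s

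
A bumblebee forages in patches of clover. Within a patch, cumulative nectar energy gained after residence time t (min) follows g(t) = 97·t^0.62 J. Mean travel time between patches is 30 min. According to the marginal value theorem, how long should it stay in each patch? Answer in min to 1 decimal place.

48.9 min

By the marginal value theorem, leave when the instantaneous gain rate g'(t) equals the habitat-wide average g(t)/(T + t).
g'(t) = 0.62·97·t^-0.38. Setting 0.62·97·t^-0.38 = 97·t^0.62/(30+t) gives 0.62(30+t) = t, so 0.38·t = 0.62×30.
t* = 0.62×30/0.38 = 48.95 min.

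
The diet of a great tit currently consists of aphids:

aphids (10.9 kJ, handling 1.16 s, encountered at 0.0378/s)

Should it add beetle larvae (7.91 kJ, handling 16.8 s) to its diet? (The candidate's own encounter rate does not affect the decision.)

On aphids alone, R = ΣλE/(1+Σλh) = 0.412/1.044 = 0.3947 kJ/s.
beetle larvae: E/h = 7.91/16.8 = 0.4708 kJ/s.
Since 0.4708 > R, including beetle larvae increases the long-run rate.

Yes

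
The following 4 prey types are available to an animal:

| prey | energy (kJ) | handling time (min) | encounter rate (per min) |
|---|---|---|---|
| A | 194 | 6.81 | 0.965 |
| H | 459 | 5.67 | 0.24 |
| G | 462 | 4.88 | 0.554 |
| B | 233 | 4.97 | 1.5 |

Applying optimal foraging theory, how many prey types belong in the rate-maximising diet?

2

E/h in descending order: G 94.7, H 81, B 46.9, A 28.5 kJ/min. The optimal diet is the largest prefix of this list for which every included type satisfies E_i/h_i > R on the types above it.
Rate on top 1: 69.11. H: 81 > 69.11 → include.
Rate on top 2: 72.29. B: 46.9 < 72.29 → exclude; stop.
Optimal diet: G, H — 2 of 4 types.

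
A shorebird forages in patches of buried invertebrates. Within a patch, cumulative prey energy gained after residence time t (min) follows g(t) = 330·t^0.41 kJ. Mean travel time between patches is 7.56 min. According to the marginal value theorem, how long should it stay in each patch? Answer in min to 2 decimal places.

5.25 min

Optimal t* satisfies g'(t*) = g(t*)/(T + t*).
g'(t) = 0.41·330·t^-0.59. Setting 0.41·330·t^-0.59 = 330·t^0.41/(7.56+t) gives 0.41(7.56+t) = t, so 0.59·t = 0.41×7.56.
t* = 0.41×7.56/0.59 = 5.254 min.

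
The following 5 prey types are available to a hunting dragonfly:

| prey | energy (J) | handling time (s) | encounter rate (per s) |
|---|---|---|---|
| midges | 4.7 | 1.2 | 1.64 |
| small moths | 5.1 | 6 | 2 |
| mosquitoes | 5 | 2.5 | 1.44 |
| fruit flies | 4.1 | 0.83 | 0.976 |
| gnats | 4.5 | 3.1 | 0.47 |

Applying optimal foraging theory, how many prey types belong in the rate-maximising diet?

2

E/h in descending order: fruit flies 4.94, midges 3.92, mosquitoes 2, gnats 1.45, small moths 0.85 J/s. The optimal diet is the largest prefix of this list for which every included type satisfies E_i/h_i > R on the types above it.
Rate on top 1: 2.211. midges: 3.92 > 2.211 → include.
Rate on top 2: 3.099. mosquitoes: 2 < 3.099 → exclude; stop.
Optimal diet: fruit flies, midges — 2 of 5 types.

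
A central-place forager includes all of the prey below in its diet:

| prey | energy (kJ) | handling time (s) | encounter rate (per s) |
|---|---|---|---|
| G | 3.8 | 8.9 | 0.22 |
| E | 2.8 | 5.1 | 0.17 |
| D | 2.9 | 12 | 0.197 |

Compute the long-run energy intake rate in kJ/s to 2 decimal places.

0.30 kJ/s

R = Σλ_iE_i / (1 + Σλ_ih_i)
Numerator: 0.22×3.8 + 0.17×2.8 + 0.197×2.9 = 1.883
Denominator: 1 + 0.22×8.9 + 0.17×5.1 + 0.197×12 = 6.189
R = 1.883/6.189 = 0.3043 kJ/s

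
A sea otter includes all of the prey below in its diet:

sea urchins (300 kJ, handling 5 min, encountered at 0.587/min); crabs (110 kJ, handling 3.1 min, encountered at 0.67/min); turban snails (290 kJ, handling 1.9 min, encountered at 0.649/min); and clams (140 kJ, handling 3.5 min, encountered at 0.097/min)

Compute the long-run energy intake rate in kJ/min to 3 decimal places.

59.540 kJ/min

Energy encountered per unit search time: 0.587×300 + 0.67×110 + 0.649×290 + 0.097×140 = 451.6 kJ/min.
Handling time per unit search time: 0.587×5 + 0.67×3.1 + 0.649×1.9 + 0.097×3.5 = 6.585.
Rate = 451.6/(1 + 6.585) = 59.54 kJ/min.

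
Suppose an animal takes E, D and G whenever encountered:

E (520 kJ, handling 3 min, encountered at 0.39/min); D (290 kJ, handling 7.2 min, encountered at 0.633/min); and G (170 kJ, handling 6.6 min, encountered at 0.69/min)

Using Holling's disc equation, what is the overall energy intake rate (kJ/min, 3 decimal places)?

44.645 kJ/min

R = Σλ_iE_i / (1 + Σλ_ih_i)
Numerator: 0.39×520 + 0.633×290 + 0.69×170 = 503.7
Denominator: 1 + 0.39×3 + 0.633×7.2 + 0.69×6.6 = 11.28
R = 503.7/11.28 = 44.65 kJ/min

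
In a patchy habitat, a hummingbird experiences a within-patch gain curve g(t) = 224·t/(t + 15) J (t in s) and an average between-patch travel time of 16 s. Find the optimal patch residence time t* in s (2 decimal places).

15.49 s

Maximise g(t)/(T+t): set derivative to zero → g'(t)(T+t) = g(t).
g'(t) = 224·15/(t + 15)². Setting 224·15/(t+15)² = 224t/[(t+15)(16+t)] gives 15(16+t) = t(t+15), so t² = 15×16 = 240.
t* = √240 = 15.49 s.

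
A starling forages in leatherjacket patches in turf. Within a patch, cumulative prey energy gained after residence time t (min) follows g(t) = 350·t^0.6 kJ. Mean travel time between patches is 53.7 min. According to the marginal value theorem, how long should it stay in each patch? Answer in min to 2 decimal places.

Maximise g(t)/(T+t): set derivative to zero → g'(t)(T+t) = g(t).
g'(t) = 0.6·350·t^-0.4. Setting 0.6·350·t^-0.4 = 350·t^0.6/(53.7+t) gives 0.6(53.7+t) = t, so 0.40·t = 0.6×53.7.
t* = 0.6×53.7/0.40 = 80.55 min.

80.55 min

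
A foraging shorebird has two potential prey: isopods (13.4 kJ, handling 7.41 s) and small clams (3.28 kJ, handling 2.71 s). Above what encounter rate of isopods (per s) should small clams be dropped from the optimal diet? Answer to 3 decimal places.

The zero-one rule: include small clams iff E₂/h₂ > λE₁/(1+λh₁). Equality gives the switch point.
λE₁h₂ = E₂ + λE₂h₁ ⇒ λ = E₂/(E₁h₂ − E₂h₁) = 3.28/(36.31 − 24.3) = 0.2731 per s.

0.273 per s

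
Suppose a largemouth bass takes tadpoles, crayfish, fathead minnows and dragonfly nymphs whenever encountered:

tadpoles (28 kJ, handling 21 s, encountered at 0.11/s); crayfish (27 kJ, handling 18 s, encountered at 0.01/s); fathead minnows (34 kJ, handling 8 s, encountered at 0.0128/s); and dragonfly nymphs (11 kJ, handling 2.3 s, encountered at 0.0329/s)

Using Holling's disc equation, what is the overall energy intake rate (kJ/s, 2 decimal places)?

R = Σλ_iE_i / (1 + Σλ_ih_i)
Numerator: 0.11×28 + 0.01×27 + 0.0128×34 + 0.0329×11 = 4.147
Denominator: 1 + 0.11×21 + 0.01×18 + 0.0128×8 + 0.0329×2.3 = 3.668
R = 4.147/3.668 = 1.131 kJ/s

1.13 kJ/s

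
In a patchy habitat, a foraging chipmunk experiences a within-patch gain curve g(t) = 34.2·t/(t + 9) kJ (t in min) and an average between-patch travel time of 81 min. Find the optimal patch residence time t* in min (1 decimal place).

27.0 min

Maximise g(t)/(T+t): set derivative to zero → g'(t)(T+t) = g(t).
g'(t) = 34.2·9/(t + 9)². Setting 34.2·9/(t+9)² = 34.2t/[(t+9)(81+t)] gives 9(81+t) = t(t+9), so t² = 9×81 = 729.
t* = √729 = 27 min.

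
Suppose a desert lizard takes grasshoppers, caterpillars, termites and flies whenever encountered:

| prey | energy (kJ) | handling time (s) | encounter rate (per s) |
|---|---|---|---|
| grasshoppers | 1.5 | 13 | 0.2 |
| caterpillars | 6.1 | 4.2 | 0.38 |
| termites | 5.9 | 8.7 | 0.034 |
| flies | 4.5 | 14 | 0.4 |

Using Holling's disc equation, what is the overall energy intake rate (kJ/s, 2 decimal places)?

0.42 kJ/s

R = (0.2×1.5 + 0.38×6.1 + 0.034×5.9 + 0.4×4.5) / (1 + 0.2×13 + 0.38×4.2 + 0.034×8.7 + 0.4×14) = 4.619/11.09 = 0.4164 kJ/s.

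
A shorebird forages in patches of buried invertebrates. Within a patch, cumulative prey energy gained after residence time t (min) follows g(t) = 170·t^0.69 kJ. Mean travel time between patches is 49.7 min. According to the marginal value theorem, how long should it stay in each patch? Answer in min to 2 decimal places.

Optimal t* satisfies g'(t*) = g(t*)/(T + t*).
g'(t) = 0.69·170·t^-0.31. Setting 0.69·170·t^-0.31 = 170·t^0.69/(49.7+t) gives 0.69(49.7+t) = t, so 0.31·t = 0.69×49.7.
t* = 0.69×49.7/0.31 = 110.6 min.

110.62 min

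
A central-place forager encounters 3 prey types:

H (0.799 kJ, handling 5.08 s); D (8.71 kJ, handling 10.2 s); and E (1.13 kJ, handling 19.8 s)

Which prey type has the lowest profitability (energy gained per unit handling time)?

Profitability E/h (kJ/s): H = 0.799/5.08 = 0.157, D = 8.71/10.2 = 0.854, E = 1.13/19.8 = 0.0571.
Ranked: D > H > E.

E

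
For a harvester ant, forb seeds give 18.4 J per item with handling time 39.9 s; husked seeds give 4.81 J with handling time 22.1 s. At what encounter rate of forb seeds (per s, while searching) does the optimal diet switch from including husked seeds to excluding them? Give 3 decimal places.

0.022 per s

The zero-one rule: include husked seeds iff E₂/h₂ > λE₁/(1+λh₁). Equality gives the switch point.
λE₁h₂ = E₂ + λE₂h₁ ⇒ λ = E₂/(E₁h₂ − E₂h₁) = 4.81/(406.6 − 191.9) = 0.0224 per s.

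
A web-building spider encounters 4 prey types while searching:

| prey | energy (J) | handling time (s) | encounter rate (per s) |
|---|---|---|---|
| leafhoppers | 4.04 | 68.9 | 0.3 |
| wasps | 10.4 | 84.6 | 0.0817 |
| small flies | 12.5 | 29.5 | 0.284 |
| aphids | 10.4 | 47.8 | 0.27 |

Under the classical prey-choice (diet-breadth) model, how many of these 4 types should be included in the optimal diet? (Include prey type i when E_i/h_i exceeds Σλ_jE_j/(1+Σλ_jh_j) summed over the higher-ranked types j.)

1

Rank by E/h (J/s): small flies 0.424, aphids 0.218, wasps 0.123, leafhoppers 0.0586. Include each in turn until the next type's E/h falls below the running intake rate.
Rate on top 1: 0.3785. aphids: 0.218 < 0.3785 → exclude; stop.
Optimal diet: small flies — 1 of 4 types.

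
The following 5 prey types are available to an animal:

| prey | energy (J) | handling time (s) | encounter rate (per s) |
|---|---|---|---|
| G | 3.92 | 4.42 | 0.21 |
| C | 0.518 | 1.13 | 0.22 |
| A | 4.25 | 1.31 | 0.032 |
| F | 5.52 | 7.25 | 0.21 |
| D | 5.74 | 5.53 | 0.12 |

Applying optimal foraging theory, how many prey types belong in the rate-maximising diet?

Profitabilities (E/h, J/s): A 3.24, D 1.04, G 0.887, F 0.761, C 0.458. Add prey in this order while the next type's profitability exceeds the intake rate on those already taken.
Rate on top 1: 0.1305. D: 1.04 > 0.1305 → include.
Rate on top 2: 0.4836. G: 0.887 > 0.4836 → include.
Rate on top 3: 0.6257. F: 0.761 > 0.6257 → include.
Rate on top 4: 0.6754. C: 0.458 < 0.6754 → exclude; stop.
Optimal diet: A, D, G, F — 4 of 5 types.

4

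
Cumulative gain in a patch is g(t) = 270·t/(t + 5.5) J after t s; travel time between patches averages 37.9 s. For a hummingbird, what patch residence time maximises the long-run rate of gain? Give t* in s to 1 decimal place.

14.4 s

By the marginal value theorem, leave when the instantaneous gain rate g'(t) equals the habitat-wide average g(t)/(T + t).
g'(t) = 270·5.5/(t + 5.5)². Setting 270·5.5/(t+5.5)² = 270t/[(t+5.5)(37.9+t)] gives 5.5(37.9+t) = t(t+5.5), so t² = 5.5×37.9 = 208.4.
t* = √208.4 = 14.44 s.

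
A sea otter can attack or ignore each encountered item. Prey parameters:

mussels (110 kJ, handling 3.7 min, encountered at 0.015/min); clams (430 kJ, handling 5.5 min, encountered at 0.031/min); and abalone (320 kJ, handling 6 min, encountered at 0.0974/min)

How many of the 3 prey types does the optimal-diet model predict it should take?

E/h in descending order: clams 78.2, abalone 53.3, mussels 29.7 kJ/min. The optimal diet is the largest prefix of this list for which every included type satisfies E_i/h_i > R on the types above it.
Rate on top 1: 11.39. abalone: 53.3 > 11.39 → include.
Rate on top 2: 25.36. mussels: 29.7 > 25.36 → include.
Optimal diet: clams, abalone, mussels — 3 of 3 types.

3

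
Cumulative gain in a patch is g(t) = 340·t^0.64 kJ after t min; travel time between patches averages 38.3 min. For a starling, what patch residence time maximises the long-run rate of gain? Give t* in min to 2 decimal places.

Maximise g(t)/(T+t): set derivative to zero → g'(t)(T+t) = g(t).
g'(t) = 0.64·340·t^-0.36. Setting 0.64·340·t^-0.36 = 340·t^0.64/(38.3+t) gives 0.64(38.3+t) = t, so 0.36·t = 0.64×38.3.
t* = 0.64×38.3/0.36 = 68.09 min.

68.09 min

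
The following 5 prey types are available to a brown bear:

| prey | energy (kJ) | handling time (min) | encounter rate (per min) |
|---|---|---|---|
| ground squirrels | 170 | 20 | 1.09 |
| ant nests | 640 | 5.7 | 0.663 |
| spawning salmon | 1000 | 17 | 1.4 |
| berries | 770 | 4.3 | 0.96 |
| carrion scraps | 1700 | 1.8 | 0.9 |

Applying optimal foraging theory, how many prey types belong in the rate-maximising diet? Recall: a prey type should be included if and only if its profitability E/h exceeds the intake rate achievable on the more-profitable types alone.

Rank by E/h (kJ/min): carrion scraps 944, berries 179, ant nests 112, spawning salmon 58.8, ground squirrels 8.5. Include each in turn until the next type's E/h falls below the running intake rate.
Rate on top 1: 584. berries: 179 < 584 → exclude; stop.
Optimal diet: carrion scraps — 1 of 5 types.

1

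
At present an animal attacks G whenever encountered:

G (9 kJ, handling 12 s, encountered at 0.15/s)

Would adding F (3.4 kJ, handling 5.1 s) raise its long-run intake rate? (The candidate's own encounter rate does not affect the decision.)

On G alone, R = ΣλE/(1+Σλh) = 1.35/2.8 = 0.4821 kJ/s.
Profitability of F: 3.4/5.1 = 0.6667 kJ/s.
Since 0.6667 > R, including F increases the long-run rate.

Yes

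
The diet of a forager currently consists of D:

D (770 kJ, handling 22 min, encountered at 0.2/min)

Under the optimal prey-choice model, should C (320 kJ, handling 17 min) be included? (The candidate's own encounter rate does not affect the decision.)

Current rate: (0.2×770)/(1 + 0.2×22) = 28.52 kJ/min.
Profitability of C: 320/17 = 18.82 kJ/min.
18.82 < 28.52, so adding C would lower the average — exclude it.

No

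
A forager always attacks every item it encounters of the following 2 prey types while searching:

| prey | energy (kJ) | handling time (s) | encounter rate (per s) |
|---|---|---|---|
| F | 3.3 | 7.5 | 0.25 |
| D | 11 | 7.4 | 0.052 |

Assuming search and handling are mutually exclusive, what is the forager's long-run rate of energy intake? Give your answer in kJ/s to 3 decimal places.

0.429 kJ/s

R = Σλ_iE_i / (1 + Σλ_ih_i)
Numerator: 0.25×3.3 + 0.052×11 = 1.397
Denominator: 1 + 0.25×7.5 + 0.052×7.4 = 3.26
R = 1.397/3.26 = 0.4286 kJ/s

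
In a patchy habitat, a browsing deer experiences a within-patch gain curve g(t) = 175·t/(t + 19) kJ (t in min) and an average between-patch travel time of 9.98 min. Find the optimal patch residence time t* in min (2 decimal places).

Optimal t* satisfies g'(t*) = g(t*)/(T + t*).
g'(t) = 175·19/(t + 19)². Setting 175·19/(t+19)² = 175t/[(t+19)(9.98+t)] gives 19(9.98+t) = t(t+19), so t² = 19×9.98 = 189.6.
t* = √189.6 = 13.77 min.

13.77 min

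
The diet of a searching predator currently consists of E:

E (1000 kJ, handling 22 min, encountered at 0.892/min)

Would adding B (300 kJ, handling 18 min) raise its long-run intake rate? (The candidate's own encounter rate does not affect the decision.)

Current rate: (0.892×1000)/(1 + 0.892×22) = 43.25 kJ/min.
B: E/h = 300/18 = 16.67 kJ/min.
Since 16.67 < R, time spent handling B is better spent searching.

No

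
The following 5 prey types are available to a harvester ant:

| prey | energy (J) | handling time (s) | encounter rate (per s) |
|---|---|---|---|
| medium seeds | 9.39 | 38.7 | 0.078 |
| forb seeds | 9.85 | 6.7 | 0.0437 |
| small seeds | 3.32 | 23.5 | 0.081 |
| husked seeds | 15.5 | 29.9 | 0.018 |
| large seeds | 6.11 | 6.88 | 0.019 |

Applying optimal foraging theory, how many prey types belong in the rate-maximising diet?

3

Rank by E/h (J/s): forb seeds 1.47, large seeds 0.888, husked seeds 0.518, medium seeds 0.243, small seeds 0.141. Include each in turn until the next type's E/h falls below the running intake rate.
Rate on top 1: 0.333. large seeds: 0.888 > 0.333 → include.
Rate on top 2: 0.3839. husked seeds: 0.518 > 0.3839 → include.
Rate on top 3: 0.4208. medium seeds: 0.243 < 0.4208 → exclude; stop.
Optimal diet: forb seeds, large seeds, husked seeds — 3 of 5 types.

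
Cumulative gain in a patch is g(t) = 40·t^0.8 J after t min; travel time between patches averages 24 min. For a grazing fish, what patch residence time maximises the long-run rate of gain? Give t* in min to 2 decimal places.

By the marginal value theorem, leave when the instantaneous gain rate g'(t) equals the habitat-wide average g(t)/(T + t).
g'(t) = 0.8·40·t^-0.2. Setting 0.8·40·t^-0.2 = 40·t^0.8/(24+t) gives 0.8(24+t) = t, so 0.20·t = 0.8×24.
t* = 0.8×24/0.20 = 96 min.

96.00 min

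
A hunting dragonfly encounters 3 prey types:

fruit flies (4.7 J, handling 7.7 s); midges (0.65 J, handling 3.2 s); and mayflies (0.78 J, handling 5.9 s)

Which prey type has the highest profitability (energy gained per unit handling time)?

fruit flies

In descending order of E/h:
fruit flies: 4.7/7.7 = 0.61 J/s
midges: 0.65/3.2 = 0.203 J/s
mayflies: 0.78/5.9 = 0.132 J/s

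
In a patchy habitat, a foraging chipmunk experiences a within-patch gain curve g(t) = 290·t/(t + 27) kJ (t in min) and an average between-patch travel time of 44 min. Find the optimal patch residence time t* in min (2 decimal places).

By the marginal value theorem, leave when the instantaneous gain rate g'(t) equals the habitat-wide average g(t)/(T + t).
g'(t) = 290·27/(t + 27)². Setting 290·27/(t+27)² = 290t/[(t+27)(44+t)] gives 27(44+t) = t(t+27), so t² = 27×44 = 1188.
t* = √1188 = 34.47 min.

34.47 min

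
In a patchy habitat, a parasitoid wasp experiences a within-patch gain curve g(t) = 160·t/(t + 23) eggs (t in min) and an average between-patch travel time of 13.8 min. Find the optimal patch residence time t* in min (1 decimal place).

17.8 min

Optimal t* satisfies g'(t*) = g(t*)/(T + t*).
g'(t) = 160·23/(t + 23)². Setting 160·23/(t+23)² = 160t/[(t+23)(13.8+t)] gives 23(13.8+t) = t(t+23), so t² = 23×13.8 = 317.4.
t* = √317.4 = 17.82 min.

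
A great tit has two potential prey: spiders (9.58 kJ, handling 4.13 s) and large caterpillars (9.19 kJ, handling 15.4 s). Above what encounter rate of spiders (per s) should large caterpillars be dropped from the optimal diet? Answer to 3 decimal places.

0.084 per s

At the threshold, the rate on spiders alone equals the profitability of large caterpillars: λ·9.58/(1 + λ·4.13) = 9.19/15.4 = 0.5968.
Rearranging, λ(9.58 − 0.5968×4.13) = 0.5968, so λ = 0.5968/7.115 = 0.08387 per s.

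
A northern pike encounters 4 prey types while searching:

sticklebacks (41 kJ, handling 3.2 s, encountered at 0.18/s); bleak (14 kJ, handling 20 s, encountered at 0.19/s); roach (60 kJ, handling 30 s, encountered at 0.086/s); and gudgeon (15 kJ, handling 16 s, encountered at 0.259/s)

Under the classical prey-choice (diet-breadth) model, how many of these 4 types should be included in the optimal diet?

1

Rank by E/h (kJ/s): sticklebacks 12.8, roach 2, gudgeon 0.938, bleak 0.7. Include each in turn until the next type's E/h falls below the running intake rate.
Rate on top 1: 4.683. roach: 2 < 4.683 → exclude; stop.
Optimal diet: sticklebacks — 1 of 4 types.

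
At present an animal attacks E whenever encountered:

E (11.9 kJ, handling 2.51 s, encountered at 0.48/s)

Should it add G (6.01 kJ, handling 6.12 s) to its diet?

Current rate: (0.48×11.9)/(1 + 0.48×2.51) = 2.591 kJ/s.
G: E/h = 6.01/6.12 = 0.982 kJ/s.
0.982 < 2.591, so adding G would lower the average — exclude it.

No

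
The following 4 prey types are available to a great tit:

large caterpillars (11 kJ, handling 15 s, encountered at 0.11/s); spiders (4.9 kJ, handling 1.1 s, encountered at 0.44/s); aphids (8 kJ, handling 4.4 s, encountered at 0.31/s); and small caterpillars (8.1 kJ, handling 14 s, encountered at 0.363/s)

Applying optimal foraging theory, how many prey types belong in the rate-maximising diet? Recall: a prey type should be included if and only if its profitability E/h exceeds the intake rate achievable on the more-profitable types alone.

Rank by E/h (kJ/s): spiders 4.45, aphids 1.82, large caterpillars 0.733, small caterpillars 0.579. Include each in turn until the next type's E/h falls below the running intake rate.
Rate on top 1: 1.453. aphids: 1.82 > 1.453 → include.
Rate on top 2: 1.628. large caterpillars: 0.733 < 1.628 → exclude; stop.
Optimal diet: spiders, aphids — 2 of 4 types.

2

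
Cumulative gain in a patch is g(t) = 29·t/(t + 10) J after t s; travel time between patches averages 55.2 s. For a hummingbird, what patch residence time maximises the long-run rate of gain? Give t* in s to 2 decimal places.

23.49 s

By the marginal value theorem, leave when the instantaneous gain rate g'(t) equals the habitat-wide average g(t)/(T + t).
g'(t) = 29·10/(t + 10)². Setting 29·10/(t+10)² = 29t/[(t+10)(55.2+t)] gives 10(55.2+t) = t(t+10), so t² = 10×55.2 = 552.
t* = √552 = 23.49 s.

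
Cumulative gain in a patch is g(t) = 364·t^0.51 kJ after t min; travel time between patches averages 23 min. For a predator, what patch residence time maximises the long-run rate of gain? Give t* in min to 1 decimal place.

By the marginal value theorem, leave when the instantaneous gain rate g'(t) equals the habitat-wide average g(t)/(T + t).
g'(t) = 0.51·364·t^-0.49. Setting 0.51·364·t^-0.49 = 364·t^0.51/(23+t) gives 0.51(23+t) = t, so 0.49·t = 0.51×23.
t* = 0.51×23/0.49 = 23.94 min.

23.9 min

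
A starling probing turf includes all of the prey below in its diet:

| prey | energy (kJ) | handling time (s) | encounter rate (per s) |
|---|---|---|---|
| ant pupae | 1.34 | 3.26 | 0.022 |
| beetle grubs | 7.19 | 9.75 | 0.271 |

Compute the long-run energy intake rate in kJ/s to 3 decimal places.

R = (0.022×1.34 + 0.271×7.19) / (1 + 0.022×3.26 + 0.271×9.75) = 1.978/3.714 = 0.5326 kJ/s.

0.533 kJ/s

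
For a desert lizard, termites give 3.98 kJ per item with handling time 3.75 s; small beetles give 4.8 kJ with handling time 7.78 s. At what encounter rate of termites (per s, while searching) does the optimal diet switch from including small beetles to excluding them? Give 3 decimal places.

At the threshold, the rate on termites alone equals the profitability of small beetles: λ·3.98/(1 + λ·3.75) = 4.8/7.78 = 0.617.
Rearranging, λ(3.98 − 0.617×3.75) = 0.617, so λ = 0.617/1.666 = 0.3702 per s.

0.370 per s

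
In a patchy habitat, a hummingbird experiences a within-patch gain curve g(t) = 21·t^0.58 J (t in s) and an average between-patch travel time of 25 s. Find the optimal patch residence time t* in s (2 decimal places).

By the marginal value theorem, leave when the instantaneous gain rate g'(t) equals the habitat-wide average g(t)/(T + t).
g'(t) = 0.58·21·t^-0.42. Setting 0.58·21·t^-0.42 = 21·t^0.58/(25+t) gives 0.58(25+t) = t, so 0.42·t = 0.58×25.
t* = 0.58×25/0.42 = 34.52 s.

34.52 s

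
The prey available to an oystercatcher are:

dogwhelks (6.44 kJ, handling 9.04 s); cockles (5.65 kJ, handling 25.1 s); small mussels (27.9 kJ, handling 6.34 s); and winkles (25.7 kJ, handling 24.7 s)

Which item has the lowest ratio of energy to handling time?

cockles

In descending order of E/h:
small mussels: 27.9/6.34 = 4.4 kJ/s
winkles: 25.7/24.7 = 1.04 kJ/s
dogwhelks: 6.44/9.04 = 0.712 kJ/s
cockles: 5.65/25.1 = 0.225 kJ/s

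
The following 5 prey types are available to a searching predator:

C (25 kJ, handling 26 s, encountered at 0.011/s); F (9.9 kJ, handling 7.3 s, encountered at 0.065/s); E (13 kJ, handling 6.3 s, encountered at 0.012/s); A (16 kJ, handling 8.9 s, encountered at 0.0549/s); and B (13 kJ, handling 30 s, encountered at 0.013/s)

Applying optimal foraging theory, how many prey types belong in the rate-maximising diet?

Rank by E/h (kJ/s): E 2.06, A 1.8, F 1.36, C 0.962, B 0.433. Include each in turn until the next type's E/h falls below the running intake rate.
Rate on top 1: 0.145. A: 1.8 > 0.145 → include.
Rate on top 2: 0.6613. F: 1.36 > 0.6613 → include.
Rate on top 3: 0.823. C: 0.962 > 0.823 → include.
Rate on top 4: 0.8401. B: 0.433 < 0.8401 → exclude; stop.
Optimal diet: E, A, F, C — 4 of 5 types.

4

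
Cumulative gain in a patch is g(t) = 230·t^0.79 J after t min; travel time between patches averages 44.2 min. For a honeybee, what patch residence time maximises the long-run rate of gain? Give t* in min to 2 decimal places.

166.28 min

By the marginal value theorem, leave when the instantaneous gain rate g'(t) equals the habitat-wide average g(t)/(T + t).
g'(t) = 0.79·230·t^-0.21. Setting 0.79·230·t^-0.21 = 230·t^0.79/(44.2+t) gives 0.79(44.2+t) = t, so 0.21·t = 0.79×44.2.
t* = 0.79×44.2/0.21 = 166.3 min.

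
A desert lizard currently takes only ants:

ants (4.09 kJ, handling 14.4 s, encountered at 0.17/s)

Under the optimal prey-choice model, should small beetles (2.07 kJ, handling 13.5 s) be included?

Intake rate on the current diet: R = (0.17×4.09) / (1 + 0.17×14.4) = 0.6953/3.448 = 0.2017 kJ/s.
small beetles: E/h = 2.07/13.5 = 0.1533 kJ/s.
0.1533 < 0.2017, so adding small beetles would lower the average — exclude it.

No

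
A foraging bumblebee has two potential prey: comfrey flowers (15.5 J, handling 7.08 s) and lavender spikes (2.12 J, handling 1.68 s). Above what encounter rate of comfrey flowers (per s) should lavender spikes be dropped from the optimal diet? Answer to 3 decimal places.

0.192 per s

The zero-one rule: include lavender spikes iff E₂/h₂ > λE₁/(1+λh₁). Equality gives the switch point.
λE₁h₂ = E₂ + λE₂h₁ ⇒ λ = E₂/(E₁h₂ − E₂h₁) = 2.12/(26.04 − 15.01) = 0.1922 per s.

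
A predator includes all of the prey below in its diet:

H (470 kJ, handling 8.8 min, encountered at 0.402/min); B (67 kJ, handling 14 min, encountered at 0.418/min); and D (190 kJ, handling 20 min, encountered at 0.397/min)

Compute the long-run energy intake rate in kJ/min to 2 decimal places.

R = (0.402×470 + 0.418×67 + 0.397×190) / (1 + 0.402×8.8 + 0.418×14 + 0.397×20) = 292.4/18.33 = 15.95 kJ/min.

15.95 kJ/min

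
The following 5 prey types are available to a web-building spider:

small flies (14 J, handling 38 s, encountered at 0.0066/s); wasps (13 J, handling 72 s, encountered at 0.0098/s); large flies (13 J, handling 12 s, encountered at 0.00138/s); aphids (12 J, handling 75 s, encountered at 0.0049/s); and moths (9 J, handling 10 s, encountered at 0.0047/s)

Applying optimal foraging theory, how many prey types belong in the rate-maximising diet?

Rank by E/h (J/s): large flies 1.08, moths 0.9, small flies 0.368, wasps 0.181, aphids 0.16. Include each in turn until the next type's E/h falls below the running intake rate.
Rate on top 1: 0.01765. moths: 0.9 > 0.01765 → include.
Rate on top 2: 0.05664. small flies: 0.368 > 0.05664 → include.
Rate on top 3: 0.1161. wasps: 0.181 > 0.1161 → include.
Rate on top 4: 0.1386. aphids: 0.16 > 0.1386 → include.
Optimal diet: large flies, moths, small flies, wasps, aphids — 5 of 5 types.

5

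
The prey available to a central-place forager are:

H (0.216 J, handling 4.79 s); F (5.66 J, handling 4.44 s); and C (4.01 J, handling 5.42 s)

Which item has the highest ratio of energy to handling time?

F

In descending order of E/h:
F: 5.66/4.44 = 1.27 J/s
C: 4.01/5.42 = 0.74 J/s
H: 0.216/4.79 = 0.0451 J/s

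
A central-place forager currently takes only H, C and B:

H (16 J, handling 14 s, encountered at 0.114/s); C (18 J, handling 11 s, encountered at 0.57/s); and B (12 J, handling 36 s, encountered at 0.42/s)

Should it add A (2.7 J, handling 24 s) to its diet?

No

Current rate: (0.114×16 + 0.57×18 + 0.42×12)/(1 + 0.114×14 + 0.57×11 + 0.42×36) = 0.7139 J/s.
A: E/h = 2.7/24 = 0.1125 J/s.
0.1125 < 0.7139, so adding A would lower the average — exclude it.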